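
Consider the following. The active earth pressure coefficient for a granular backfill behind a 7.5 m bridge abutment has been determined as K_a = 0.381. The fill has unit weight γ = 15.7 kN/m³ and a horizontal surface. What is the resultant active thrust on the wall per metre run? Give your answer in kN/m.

P = ½ K_a γ H² = 0.5 × 0.381 × 15.7 × 7.5² = 168.2 kN/m.

168 kN/m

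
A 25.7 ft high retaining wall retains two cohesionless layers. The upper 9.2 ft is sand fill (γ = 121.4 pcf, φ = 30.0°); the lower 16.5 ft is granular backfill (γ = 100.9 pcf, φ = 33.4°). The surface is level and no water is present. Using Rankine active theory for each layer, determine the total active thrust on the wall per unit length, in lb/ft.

K_a1 = tan²(45°−30.0°/2) = 0.3333; K_a2 = tan²(45°−33.4°/2) = 0.2899.
Layer 1: σ at base = K_a1 γ₁ h₁ = 372.3 psf; P₁ = ½×372.3×9.2 = 1713.
Layer 2: σ_v at top = γ₁h₁ = 1117; σ_h top = K_a2×1117 = 323.8; σ_h base = K_a2×(1117+100.9×16.5) = 806.5.
P₂ = ½(323.8+806.5)×16.5 = 9325. Total P_a = 1713+9325 = 11040 lb/ft.

11000 lb/ft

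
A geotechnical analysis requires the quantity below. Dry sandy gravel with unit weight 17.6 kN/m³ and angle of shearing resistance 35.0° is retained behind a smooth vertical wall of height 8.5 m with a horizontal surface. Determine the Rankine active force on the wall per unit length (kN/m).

172 kN/m

K_a = tan²(45° − φ/2) = 0.2710.
P_a = ½ K_a γ H² = 0.5 × 0.2710 × 17.6 × 8.5² = 172.3 kN/m.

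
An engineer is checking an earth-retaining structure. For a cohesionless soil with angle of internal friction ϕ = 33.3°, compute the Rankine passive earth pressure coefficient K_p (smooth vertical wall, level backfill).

3.43

K_p = (1 + sin φ)/(1 − sin φ) = tan²(45° + 33.3°/2) = 3.435.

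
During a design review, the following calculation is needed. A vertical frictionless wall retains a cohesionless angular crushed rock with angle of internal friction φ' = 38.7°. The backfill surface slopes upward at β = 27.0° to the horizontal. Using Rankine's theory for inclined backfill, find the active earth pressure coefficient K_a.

0.311

K_a = cos β · (cos β − √(cos²β − cos²φ)) / (cos β + √(cos²β − cos²φ)).
cos β = 0.8910, cos φ = 0.7804, √(cos²β − cos²φ) = 0.4299.
K_a = 0.8910 × (0.8910 − 0.4299)/(0.8910 + 0.4299) = 0.3110.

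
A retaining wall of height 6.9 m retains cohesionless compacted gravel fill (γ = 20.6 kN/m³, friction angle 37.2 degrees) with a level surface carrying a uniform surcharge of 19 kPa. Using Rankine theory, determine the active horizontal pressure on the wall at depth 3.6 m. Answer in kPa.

K_a = (1 − sin φ)/(1 + sin φ) = 0.2464.
σ_v = γz + q = 20.6 × 3.6 + 19 = 93.16 kPa.
σ_h = K_a σ_v = 0.2464 × 93.16 = 22.96 kPa.

23.0 kPa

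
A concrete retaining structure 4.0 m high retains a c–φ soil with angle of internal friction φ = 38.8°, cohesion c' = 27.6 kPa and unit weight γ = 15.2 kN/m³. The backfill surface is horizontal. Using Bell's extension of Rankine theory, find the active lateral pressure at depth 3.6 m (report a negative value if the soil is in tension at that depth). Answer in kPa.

K_a = (1 − sin φ)/(1 + sin φ) = 0.2296.
σ_a = K_a γ z − 2c√K_a = 0.2296×15.2×3.6 − 2×27.6×0.4791 = -13.89 kPa.

-13.9 kPa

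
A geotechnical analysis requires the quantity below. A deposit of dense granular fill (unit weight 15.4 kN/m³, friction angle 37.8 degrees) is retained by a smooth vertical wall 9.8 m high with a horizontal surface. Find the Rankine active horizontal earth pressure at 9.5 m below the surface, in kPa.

K_a = (1 − sin φ)/(1 + sin φ) = 0.2400.
σ_h = K_a γ z = 0.2400 × 15.4 × 9.5 = 35.11 kPa.

35.1 kPa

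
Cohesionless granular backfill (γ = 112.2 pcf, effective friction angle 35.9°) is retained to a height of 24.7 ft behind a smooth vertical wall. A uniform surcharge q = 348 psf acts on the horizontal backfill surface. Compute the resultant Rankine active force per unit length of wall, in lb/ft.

11200 lb/ft

K_a = tan²(45° − φ/2) = 0.2607.
Soil triangle: ½ K_a γ H² = 0.5×0.2607×112.2×24.7² = 8924 lb/ft.
Surcharge rectangle: K_a q H = 0.2607×348×24.7 = 2241 lb/ft.
Total = 8924 + 2241 = 11170 lb/ft.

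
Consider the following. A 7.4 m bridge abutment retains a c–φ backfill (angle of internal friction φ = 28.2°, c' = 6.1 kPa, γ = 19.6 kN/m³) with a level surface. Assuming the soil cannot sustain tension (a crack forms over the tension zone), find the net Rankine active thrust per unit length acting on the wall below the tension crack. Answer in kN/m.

142 kN/m

K_a = 0.3582; √K_a = 0.5985.
Tension-crack depth z_c = 2c/(γ√K_a) = 2×6.1/(19.6×0.5985) = 1.040 m.
σ_a at base = K_a γ H − 2c√K_a = 0.3582×19.6×7.4 − 2×6.1×0.5985 = 44.65 kPa.
P_a = ½ × 44.65 × (H − z_c) = 0.5×44.65×6.360 = 142.0 kN/m.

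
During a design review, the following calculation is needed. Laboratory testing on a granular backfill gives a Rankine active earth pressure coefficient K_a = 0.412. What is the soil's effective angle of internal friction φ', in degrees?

24.6°

K_a = tan²(45° − φ/2) ⇒ 45° − φ/2 = arctan(√0.412) = 32.70°.
φ = 2(45° − 32.70°) = 24.61°.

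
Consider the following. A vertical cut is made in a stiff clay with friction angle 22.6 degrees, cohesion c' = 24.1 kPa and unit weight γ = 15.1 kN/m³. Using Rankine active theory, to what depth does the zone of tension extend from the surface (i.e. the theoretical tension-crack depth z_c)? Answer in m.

K_a = tan²(45° − 22.6°/2) = 0.4448; √K_a = 0.6669.
The active pressure is zero where K_a γ z = 2c√K_a, so z_c = 2c/(γ√K_a) = 2×24.1/(15.1×0.6669) = 4.786 m.

4.79 m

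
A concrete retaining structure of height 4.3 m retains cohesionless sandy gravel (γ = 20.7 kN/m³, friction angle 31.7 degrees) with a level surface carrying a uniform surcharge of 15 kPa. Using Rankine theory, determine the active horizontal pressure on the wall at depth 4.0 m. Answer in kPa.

30.4 kPa

K_a = (1 − sin φ)/(1 + sin φ) = 0.3111.
σ_v = γz + q = 20.7 × 4.0 + 15 = 97.80 kPa.
σ_h = K_a σ_v = 0.3111 × 97.80 = 30.42 kPa.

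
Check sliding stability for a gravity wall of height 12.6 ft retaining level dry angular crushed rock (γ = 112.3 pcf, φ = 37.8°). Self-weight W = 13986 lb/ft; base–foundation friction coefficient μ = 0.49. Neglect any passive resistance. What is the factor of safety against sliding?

3.20

K_a = tan²(45° − 37.8°/2) = 0.2400.
P_a = ½K_aγH² = 0.5×0.2400×112.3×12.6² = 2139 lb/ft, acting at H/3 = 4.200 ft above the base.
FS_sliding = μW / P_a = 0.49×13986 / 2139 = 3.203.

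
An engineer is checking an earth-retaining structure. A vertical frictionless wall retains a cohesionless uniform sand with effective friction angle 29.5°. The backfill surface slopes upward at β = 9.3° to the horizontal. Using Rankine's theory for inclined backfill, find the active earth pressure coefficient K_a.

0.355

K_a = cos β · (cos β − √(cos²β − cos²φ)) / (cos β + √(cos²β − cos²φ)).
cos β = 0.9869, cos φ = 0.8704, √(cos²β − cos²φ) = 0.4652.
K_a = 0.9869 × (0.9869 − 0.4652)/(0.9869 + 0.4652) = 0.3546.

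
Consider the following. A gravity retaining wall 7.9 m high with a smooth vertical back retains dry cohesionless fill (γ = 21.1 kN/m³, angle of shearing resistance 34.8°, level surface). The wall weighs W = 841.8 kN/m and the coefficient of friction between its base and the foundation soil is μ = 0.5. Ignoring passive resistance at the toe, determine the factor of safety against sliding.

2.34

K_a = tan²(45° − 34.8°/2) = 0.2733.
P_a = ½K_aγH² = 0.5×0.2733×21.1×7.9² = 180.0 kN/m, acting at H/3 = 2.633 m above the base.
FS_sliding = μW / P_a = 0.5×841.8 / 180.0 = 2.339.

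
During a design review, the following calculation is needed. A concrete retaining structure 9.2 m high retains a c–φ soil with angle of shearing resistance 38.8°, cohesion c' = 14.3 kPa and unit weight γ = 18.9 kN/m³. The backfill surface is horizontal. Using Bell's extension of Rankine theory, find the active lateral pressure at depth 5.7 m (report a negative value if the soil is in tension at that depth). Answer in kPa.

K_a = (1 − sin φ)/(1 + sin φ) = 0.2296.
σ_a = K_a γ z − 2c√K_a = 0.2296×18.9×5.7 − 2×14.3×0.4791 = 11.03 kPa.

11.0 kPa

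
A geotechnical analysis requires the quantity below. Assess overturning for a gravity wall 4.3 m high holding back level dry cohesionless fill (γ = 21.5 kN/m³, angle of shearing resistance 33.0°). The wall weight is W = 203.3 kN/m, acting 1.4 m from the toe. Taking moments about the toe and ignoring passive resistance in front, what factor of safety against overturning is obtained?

3.39

K_a = tan²(45° − 33.0°/2) = 0.2948.
P_a = ½K_aγH² = 0.5×0.2948×21.5×4.3² = 58.60 kN/m, acting at H/3 = 1.433 m above the base.
Overturning moment M_o = P_a × H/3 = 58.60 × 1.433 = 83.99.
Resisting moment M_r = W × 1.4 = 203.3 × 1.4 = 284.6.
FS_overturning = M_r/M_o = 284.6/83.99 = 3.389.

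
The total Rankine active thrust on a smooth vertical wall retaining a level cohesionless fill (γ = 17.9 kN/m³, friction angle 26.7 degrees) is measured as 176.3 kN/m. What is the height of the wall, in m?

7.20 m

K_a = 0.3800. P_a = ½ K_a γ H² ⇒ H = √(2P_a/(K_a γ)).
H = √(2×176.3/(0.3800×17.9)) = 7.200 m.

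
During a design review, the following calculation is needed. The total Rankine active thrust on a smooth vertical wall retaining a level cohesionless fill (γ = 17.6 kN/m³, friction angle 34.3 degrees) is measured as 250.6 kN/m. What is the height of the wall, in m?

K_a = 0.2792. P_a = ½ K_a γ H² ⇒ H = √(2P_a/(K_a γ)).
H = √(2×250.6/(0.2792×17.6)) = 10.10 m.

10.1 m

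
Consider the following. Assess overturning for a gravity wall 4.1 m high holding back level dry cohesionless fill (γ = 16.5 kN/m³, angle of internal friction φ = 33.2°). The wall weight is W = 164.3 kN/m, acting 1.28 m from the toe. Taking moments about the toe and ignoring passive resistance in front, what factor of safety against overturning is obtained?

K_a = tan²(45° − 33.2°/2) = 0.2924.
P_a = ½K_aγH² = 0.5×0.2924×16.5×4.1² = 40.54 kN/m, acting at H/3 = 1.367 m above the base.
Overturning moment M_o = P_a × H/3 = 40.54 × 1.367 = 55.41.
Resisting moment M_r = W × 1.28 = 164.3 × 1.28 = 210.3.
FS_overturning = M_r/M_o = 210.3/55.41 = 3.795.

3.80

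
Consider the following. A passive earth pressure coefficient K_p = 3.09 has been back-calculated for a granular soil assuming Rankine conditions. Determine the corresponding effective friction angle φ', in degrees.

K_p = (1+sin φ)/(1−sin φ) ⇒ sin φ = (K_p − 1)/(K_p + 1) = 0.5110.
φ = arcsin(0.5110) = 30.73°.

30.7°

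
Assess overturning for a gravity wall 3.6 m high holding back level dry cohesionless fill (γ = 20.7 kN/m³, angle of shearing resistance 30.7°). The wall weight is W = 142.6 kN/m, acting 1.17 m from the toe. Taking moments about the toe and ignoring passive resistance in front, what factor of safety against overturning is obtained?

K_a = tan²(45° − 30.7°/2) = 0.3240.
P_a = ½K_aγH² = 0.5×0.3240×20.7×3.6² = 43.46 kN/m, acting at H/3 = 1.200 m above the base.
Overturning moment M_o = P_a × H/3 = 43.46 × 1.200 = 52.16.
Resisting moment M_r = W × 1.17 = 142.6 × 1.17 = 166.8.
FS_overturning = M_r/M_o = 166.8/52.16 = 3.199.

3.20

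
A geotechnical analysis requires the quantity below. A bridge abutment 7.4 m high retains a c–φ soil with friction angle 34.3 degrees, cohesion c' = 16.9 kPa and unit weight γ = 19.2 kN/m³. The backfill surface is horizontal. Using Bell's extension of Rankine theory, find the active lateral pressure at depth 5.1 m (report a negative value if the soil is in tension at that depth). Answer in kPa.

K_a = (1 − sin φ)/(1 + sin φ) = 0.2792.
σ_a = K_a γ z − 2c√K_a = 0.2792×19.2×5.1 − 2×16.9×0.5284 = 9.477 kPa.

9.48 kPa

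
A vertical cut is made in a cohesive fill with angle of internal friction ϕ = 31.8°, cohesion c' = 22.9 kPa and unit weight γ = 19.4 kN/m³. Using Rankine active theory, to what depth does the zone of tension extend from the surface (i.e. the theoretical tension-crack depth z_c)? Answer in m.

4.24 m

K_a = tan²(45° − 31.8°/2) = 0.3098; √K_a = 0.5566.
The active pressure is zero where K_a γ z = 2c√K_a, so z_c = 2c/(γ√K_a) = 2×22.9/(19.4×0.5566) = 4.242 m.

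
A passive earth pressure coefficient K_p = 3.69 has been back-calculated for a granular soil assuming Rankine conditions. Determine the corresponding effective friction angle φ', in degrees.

K_p = (1+sin φ)/(1−sin φ) ⇒ sin φ = (K_p − 1)/(K_p + 1) = 0.5736.
φ = arcsin(0.5736) = 35.00°.

35.0°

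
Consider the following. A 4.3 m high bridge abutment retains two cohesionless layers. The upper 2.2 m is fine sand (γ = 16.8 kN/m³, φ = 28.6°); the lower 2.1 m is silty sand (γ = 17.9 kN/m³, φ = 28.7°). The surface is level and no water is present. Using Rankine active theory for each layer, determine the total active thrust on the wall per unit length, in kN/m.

K_a1 = tan²(45°−28.6°/2) = 0.3525; K_a2 = tan²(45°−28.7°/2) = 0.3511.
Layer 1: σ at base = K_a1 γ₁ h₁ = 13.03 kPa; P₁ = ½×13.03×2.2 = 14.33.
Layer 2: σ_v at top = γ₁h₁ = 36.96; σ_h top = K_a2×36.96 = 12.98; σ_h base = K_a2×(36.96+17.9×2.1) = 26.18.
P₂ = ½(12.98+26.18)×2.1 = 41.11. Total P_a = 14.33+41.11 = 55.45 kN/m.

55.4 kN/m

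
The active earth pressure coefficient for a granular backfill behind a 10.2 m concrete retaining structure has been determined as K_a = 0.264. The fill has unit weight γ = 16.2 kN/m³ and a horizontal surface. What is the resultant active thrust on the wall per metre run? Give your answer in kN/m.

P = ½ K_a γ H² = 0.5 × 0.264 × 16.2 × 10.2² = 222.5 kN/m.

222 kN/m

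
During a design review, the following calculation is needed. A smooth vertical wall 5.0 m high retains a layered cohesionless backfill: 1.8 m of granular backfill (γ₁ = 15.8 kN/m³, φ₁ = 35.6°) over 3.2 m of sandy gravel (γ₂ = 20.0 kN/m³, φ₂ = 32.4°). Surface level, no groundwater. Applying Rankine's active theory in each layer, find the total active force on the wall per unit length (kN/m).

K_a1 = tan²(45°−35.6°/2) = 0.2641; K_a2 = tan²(45°−32.4°/2) = 0.3022.
Layer 1: σ at base = K_a1 γ₁ h₁ = 7.512 kPa; P₁ = ½×7.512×1.8 = 6.761.
Layer 2: σ_v at top = γ₁h₁ = 28.44; σ_h top = K_a2×28.44 = 8.595; σ_h base = K_a2×(28.44+20.0×3.2) = 27.94.
P₂ = ½(8.595+27.94)×3.2 = 58.45. Total P_a = 6.761+58.45 = 65.21 kN/m.

65.2 kN/m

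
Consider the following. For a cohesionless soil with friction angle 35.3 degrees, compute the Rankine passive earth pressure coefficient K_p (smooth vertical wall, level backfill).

K_p = (1 + sin φ)/(1 − sin φ) = tan²(45° + 35.3°/2) = 3.738.

3.74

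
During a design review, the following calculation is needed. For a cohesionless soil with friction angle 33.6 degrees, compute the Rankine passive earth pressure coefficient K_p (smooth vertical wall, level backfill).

K_p = (1 + sin φ)/(1 − sin φ) = tan²(45° + 33.6°/2) = 3.478.

3.48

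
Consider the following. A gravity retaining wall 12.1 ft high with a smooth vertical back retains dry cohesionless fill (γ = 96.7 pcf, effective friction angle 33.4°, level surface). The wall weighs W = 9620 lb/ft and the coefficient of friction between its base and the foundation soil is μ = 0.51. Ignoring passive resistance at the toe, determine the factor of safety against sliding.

2.39

K_a = tan²(45° − 33.4°/2) = 0.2899.
P_a = ½K_aγH² = 0.5×0.2899×96.7×12.1² = 2052 lb/ft, acting at H/3 = 4.033 ft above the base.
FS_sliding = μW / P_a = 0.51×9620 / 2052 = 2.391.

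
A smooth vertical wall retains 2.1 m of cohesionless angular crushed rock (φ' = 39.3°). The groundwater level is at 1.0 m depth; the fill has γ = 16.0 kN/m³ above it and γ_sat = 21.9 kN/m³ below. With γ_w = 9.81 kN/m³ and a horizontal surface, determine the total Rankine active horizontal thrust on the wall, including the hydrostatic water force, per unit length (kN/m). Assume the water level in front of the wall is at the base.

13.3 kN/m

K_a = tan²(45° − φ/2) = 0.2245.
γ' = 21.9 − 9.81 = 12.09 kN/m³. Depth below WT = 1.1 m.
σ'_h at WT = K_a γ d_w = 3.591 kPa; at base = 3.591 + K_a γ' × 1.1 = 6.576 kPa.
P₁ (0–1.0 m) = ½×3.591×1.0 = 1.796. P₂ (1.0–2.1 m) = ½(3.591+6.576)×1.1 = 5.592.
P_w = ½ γ_w h₂² = 0.5×9.81×1.1² = 5.935. Total = 1.796+5.592+5.935 = 13.32 kN/m.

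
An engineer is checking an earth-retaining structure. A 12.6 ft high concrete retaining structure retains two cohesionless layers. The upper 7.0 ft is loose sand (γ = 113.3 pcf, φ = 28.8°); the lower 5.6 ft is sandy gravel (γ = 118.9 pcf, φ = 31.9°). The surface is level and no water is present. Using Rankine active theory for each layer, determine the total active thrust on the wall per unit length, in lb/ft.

K_a1 = tan²(45°−28.8°/2) = 0.3498; K_a2 = tan²(45°−31.9°/2) = 0.3085.
Layer 1: σ at base = K_a1 γ₁ h₁ = 277.4 psf; P₁ = ½×277.4×7.0 = 970.9.
Layer 2: σ_v at top = γ₁h₁ = 793.1; σ_h top = K_a2×793.1 = 244.7; σ_h base = K_a2×(793.1+118.9×5.6) = 450.1.
P₂ = ½(244.7+450.1)×5.6 = 1945. Total P_a = 970.9+1945 = 2916 lb/ft.

2920 lb/ft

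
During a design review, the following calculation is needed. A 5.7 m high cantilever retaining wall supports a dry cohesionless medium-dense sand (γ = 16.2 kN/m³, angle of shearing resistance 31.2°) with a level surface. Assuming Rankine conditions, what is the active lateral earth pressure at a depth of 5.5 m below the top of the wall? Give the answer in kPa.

K_a = (1 − sin φ)/(1 + sin φ) = 0.3175.
σ_h = K_a γ z = 0.3175 × 16.2 × 5.5 = 28.29 kPa.

28.3 kPa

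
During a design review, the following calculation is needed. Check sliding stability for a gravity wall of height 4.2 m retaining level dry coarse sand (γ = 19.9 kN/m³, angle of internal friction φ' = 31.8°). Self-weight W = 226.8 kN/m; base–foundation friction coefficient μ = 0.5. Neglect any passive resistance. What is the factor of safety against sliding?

K_a = tan²(45° − 31.8°/2) = 0.3098.
P_a = ½K_aγH² = 0.5×0.3098×19.9×4.2² = 54.37 kN/m, acting at H/3 = 1.400 m above the base.
FS_sliding = μW / P_a = 0.5×226.8 / 54.37 = 2.086.

2.09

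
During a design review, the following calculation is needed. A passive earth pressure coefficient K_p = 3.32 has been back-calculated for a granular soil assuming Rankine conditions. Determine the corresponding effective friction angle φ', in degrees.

K_p = (1+sin φ)/(1−sin φ) ⇒ sin φ = (K_p − 1)/(K_p + 1) = 0.5370.
φ = arcsin(0.5370) = 32.48°.

32.5°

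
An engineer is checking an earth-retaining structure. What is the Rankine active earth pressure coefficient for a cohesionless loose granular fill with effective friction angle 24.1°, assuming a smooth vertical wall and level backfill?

K_a = tan²(45° − φ/2) = tan²(32.95°) = 0.4201.

0.420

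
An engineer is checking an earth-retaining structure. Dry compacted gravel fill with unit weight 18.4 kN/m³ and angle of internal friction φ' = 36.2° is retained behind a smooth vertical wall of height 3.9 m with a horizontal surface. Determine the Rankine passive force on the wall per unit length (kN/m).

K_p = tan²(45° + φ/2) = 3.885.
P_p = ½ K_p γ H² = 0.5 × 3.885 × 18.4 × 3.9² = 543.7 kN/m.

544 kN/m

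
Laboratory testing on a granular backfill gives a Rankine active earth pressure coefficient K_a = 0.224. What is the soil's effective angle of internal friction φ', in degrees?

39.3°

K_a = tan²(45° − φ/2) ⇒ 45° − φ/2 = arctan(√0.224) = 25.33°.
φ = 2(45° − 25.33°) = 39.34°.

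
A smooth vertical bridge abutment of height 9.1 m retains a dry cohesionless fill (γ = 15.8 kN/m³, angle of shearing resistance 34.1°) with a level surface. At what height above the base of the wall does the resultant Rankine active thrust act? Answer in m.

K_a = 0.2815.
The pressure distribution is triangular, so the resultant acts at H/3 above the base = 9.1/3 = 3.033 m.

3.03 m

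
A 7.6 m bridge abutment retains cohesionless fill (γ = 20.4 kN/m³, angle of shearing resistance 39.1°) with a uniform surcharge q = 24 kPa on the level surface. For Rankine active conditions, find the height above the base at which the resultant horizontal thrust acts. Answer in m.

K_a = 0.2265.
Triangular part P₁ = ½K_aγH² = 133.4 at H/3 = 2.533 m; rectangular part P₂ = K_a q H = 41.31 at H/2 = 3.800 m.
ȳ = (P₁·2.533 + P₂·3.800)/(P₁+P₂) = 2.833 m.

2.83 m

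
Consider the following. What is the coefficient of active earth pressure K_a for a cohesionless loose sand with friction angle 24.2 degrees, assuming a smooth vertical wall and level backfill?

K_a = (1 − sin φ)/(1 + sin φ) = (1 − sin 24.2°)/(1 + sin 24.2°) = 0.4185.

0.419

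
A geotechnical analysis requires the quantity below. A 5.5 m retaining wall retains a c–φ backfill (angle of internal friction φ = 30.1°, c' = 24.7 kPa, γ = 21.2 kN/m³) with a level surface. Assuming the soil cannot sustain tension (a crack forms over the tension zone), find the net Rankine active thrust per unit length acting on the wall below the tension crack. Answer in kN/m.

7.46 kN/m

K_a = 0.3320; √K_a = 0.5762.
Tension-crack depth z_c = 2c/(γ√K_a) = 2×24.7/(21.2×0.5762) = 4.044 m.
σ_a at base = K_a γ H − 2c√K_a = 0.3320×21.2×5.5 − 2×24.7×0.5762 = 10.25 kPa.
P_a = ½ × 10.25 × (H − z_c) = 0.5×10.25×1.456 = 7.459 kN/m.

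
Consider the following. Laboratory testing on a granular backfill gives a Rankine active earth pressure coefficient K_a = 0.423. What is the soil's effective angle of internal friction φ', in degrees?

23.9°

K_a = tan²(45° − φ/2) ⇒ 45° − φ/2 = arctan(√0.423) = 33.04°.
φ = 2(45° − 33.04°) = 23.92°.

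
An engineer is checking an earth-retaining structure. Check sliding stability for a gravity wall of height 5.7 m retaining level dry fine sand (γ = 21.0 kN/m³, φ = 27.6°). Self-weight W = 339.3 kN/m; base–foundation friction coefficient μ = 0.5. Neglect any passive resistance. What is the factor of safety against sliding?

K_a = tan²(45° − 27.6°/2) = 0.3668.
P_a = ½K_aγH² = 0.5×0.3668×21.0×5.7² = 125.1 kN/m, acting at H/3 = 1.900 m above the base.
FS_sliding = μW / P_a = 0.5×339.3 / 125.1 = 1.356.

1.36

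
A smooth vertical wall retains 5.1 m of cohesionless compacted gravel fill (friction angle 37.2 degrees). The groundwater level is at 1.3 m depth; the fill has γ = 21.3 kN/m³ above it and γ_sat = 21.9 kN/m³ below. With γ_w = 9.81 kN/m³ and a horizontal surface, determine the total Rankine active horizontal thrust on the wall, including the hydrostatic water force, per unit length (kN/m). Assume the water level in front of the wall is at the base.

K_a = tan²(45° − φ/2) = 0.2464.
γ' = 21.9 − 9.81 = 12.09 kN/m³. Depth below WT = 3.8 m.
σ'_h at WT = K_a γ d_w = 6.823 kPa; at base = 6.823 + K_a γ' × 3.8 = 18.14 kPa.
P₁ (0–1.3 m) = ½×6.823×1.3 = 4.435. P₂ (1.3–5.1 m) = ½(6.823+18.14)×3.8 = 47.44.
P_w = ½ γ_w h₂² = 0.5×9.81×3.8² = 70.83. Total = 4.435+47.44+70.83 = 122.7 kN/m.

123 kN/m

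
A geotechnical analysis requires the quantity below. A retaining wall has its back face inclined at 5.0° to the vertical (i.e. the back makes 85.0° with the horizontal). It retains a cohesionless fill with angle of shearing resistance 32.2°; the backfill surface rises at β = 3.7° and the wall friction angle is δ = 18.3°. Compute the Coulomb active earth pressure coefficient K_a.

0.325

K_a = sin²(α+φ) / [sin²α · sin(α−δ) · (1 + √{sin(φ+δ)sin(φ−β) / (sin(α−δ)sin(α+β))})²].
With α = 85.0°, φ = 32.2°, δ = 18.3°, β = 3.7°: K_a = 0.3254.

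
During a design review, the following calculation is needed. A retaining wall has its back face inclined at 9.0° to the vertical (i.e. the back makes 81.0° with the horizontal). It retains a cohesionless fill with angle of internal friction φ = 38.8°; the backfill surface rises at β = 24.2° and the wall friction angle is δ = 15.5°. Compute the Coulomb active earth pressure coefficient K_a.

K_a = sin²(α+φ) / [sin²α · sin(α−δ) · (1 + √{sin(φ+δ)sin(φ−β) / (sin(α−δ)sin(α+β))})²].
With α = 81.0°, φ = 38.8°, δ = 15.5°, β = 24.2°: K_a = 0.3858.

0.386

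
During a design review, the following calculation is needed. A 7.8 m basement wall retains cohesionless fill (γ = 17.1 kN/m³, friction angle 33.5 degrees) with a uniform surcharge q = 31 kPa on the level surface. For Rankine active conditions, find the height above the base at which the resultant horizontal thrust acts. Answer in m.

3.01 m

K_a = 0.2887.
Triangular part P₁ = ½K_aγH² = 150.2 at H/3 = 2.600 m; rectangular part P₂ = K_a q H = 69.81 at H/2 = 3.900 m.
ȳ = (P₁·2.600 + P₂·3.900)/(P₁+P₂) = 3.013 m.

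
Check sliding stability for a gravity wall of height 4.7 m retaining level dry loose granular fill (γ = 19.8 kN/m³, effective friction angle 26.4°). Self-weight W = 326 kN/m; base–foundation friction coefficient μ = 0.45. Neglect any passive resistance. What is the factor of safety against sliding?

1.74

K_a = tan²(45° − 26.4°/2) = 0.3844.
P_a = ½K_aγH² = 0.5×0.3844×19.8×4.7² = 84.07 kN/m, acting at H/3 = 1.567 m above the base.
FS_sliding = μW / P_a = 0.45×326 / 84.07 = 1.745.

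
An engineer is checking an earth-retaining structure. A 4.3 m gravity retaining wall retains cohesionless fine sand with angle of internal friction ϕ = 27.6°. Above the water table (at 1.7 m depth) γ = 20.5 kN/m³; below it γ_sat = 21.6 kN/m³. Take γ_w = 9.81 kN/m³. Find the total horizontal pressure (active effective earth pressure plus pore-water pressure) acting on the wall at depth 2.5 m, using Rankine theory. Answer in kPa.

K_a = (1 − sin φ)/(1 + sin φ) = 0.3668.
γ' = 21.6 − 9.81 = 11.79 kN/m³.
Effective vertical stress at 2.5 m: σ'_v = 20.5×1.7 + 11.79×0.800 = 44.28 kPa.
σ'_h = K_a σ'_v = 0.3668 × 44.28 = 16.24 kPa; u = γ_w × 0.800 = 7.848 kPa.
Total σ_h = 16.24 + 7.848 = 24.09 kPa.

24.1 kPa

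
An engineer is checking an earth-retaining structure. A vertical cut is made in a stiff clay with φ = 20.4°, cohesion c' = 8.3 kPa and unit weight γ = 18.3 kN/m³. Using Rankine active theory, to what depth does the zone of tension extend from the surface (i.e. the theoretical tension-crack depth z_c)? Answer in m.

K_a = tan²(45° − 20.4°/2) = 0.4831; √K_a = 0.6950.
The active pressure is zero where K_a γ z = 2c√K_a, so z_c = 2c/(γ√K_a) = 2×8.3/(18.3×0.6950) = 1.305 m.

1.31 m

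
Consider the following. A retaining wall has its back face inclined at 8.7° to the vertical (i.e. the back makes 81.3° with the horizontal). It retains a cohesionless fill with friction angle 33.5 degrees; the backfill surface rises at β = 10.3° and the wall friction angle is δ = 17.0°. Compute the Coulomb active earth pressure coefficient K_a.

K_a = sin²(α+φ) / [sin²α · sin(α−δ) · (1 + √{sin(φ+δ)sin(φ−β) / (sin(α−δ)sin(α+β))})²].
With α = 81.3°, φ = 33.5°, δ = 17.0°, β = 10.3°: K_a = 0.3745.

0.374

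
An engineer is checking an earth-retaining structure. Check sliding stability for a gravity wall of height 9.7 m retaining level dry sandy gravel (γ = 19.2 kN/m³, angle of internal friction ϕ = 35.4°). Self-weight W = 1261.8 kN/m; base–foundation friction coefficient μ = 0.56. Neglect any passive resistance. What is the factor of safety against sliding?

2.94

K_a = tan²(45° − 35.4°/2) = 0.2664.
P_a = ½K_aγH² = 0.5×0.2664×19.2×9.7² = 240.6 kN/m, acting at H/3 = 3.233 m above the base.
FS_sliding = μW / P_a = 0.56×1261.8 / 240.6 = 2.937.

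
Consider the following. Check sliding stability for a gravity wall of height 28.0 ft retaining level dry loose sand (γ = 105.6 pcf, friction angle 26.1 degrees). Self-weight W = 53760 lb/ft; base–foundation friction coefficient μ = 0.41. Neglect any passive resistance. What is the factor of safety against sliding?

1.37

K_a = tan²(45° − 26.1°/2) = 0.3889.
P_a = ½K_aγH² = 0.5×0.3889×105.6×28.0² = 16100 lb/ft, acting at H/3 = 9.333 ft above the base.
FS_sliding = μW / P_a = 0.41×53760 / 16100 = 1.369.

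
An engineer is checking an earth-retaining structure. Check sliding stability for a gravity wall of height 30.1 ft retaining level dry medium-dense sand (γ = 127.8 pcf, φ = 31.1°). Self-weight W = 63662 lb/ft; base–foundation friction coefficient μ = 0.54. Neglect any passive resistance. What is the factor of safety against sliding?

1.86

K_a = tan²(45° − 31.1°/2) = 0.3188.
P_a = ½K_aγH² = 0.5×0.3188×127.8×30.1² = 18460 lb/ft, acting at H/3 = 10.03 ft above the base.
FS_sliding = μW / P_a = 0.54×63662 / 18460 = 1.863.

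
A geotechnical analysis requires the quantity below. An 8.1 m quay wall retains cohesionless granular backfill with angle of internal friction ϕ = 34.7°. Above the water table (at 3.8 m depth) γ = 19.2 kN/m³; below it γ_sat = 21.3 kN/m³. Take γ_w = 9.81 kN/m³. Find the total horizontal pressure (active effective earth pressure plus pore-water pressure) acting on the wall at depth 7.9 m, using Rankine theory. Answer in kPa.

73.2 kPa

K_a = (1 − sin φ)/(1 + sin φ) = 0.2745.
γ' = 21.3 − 9.81 = 11.49 kN/m³.
Effective vertical stress at 7.9 m: σ'_v = 19.2×3.8 + 11.49×4.10 = 120.1 kPa.
σ'_h = K_a σ'_v = 0.2745 × 120.1 = 32.96 kPa; u = γ_w × 4.10 = 40.22 kPa.
Total σ_h = 32.96 + 40.22 = 73.18 kPa.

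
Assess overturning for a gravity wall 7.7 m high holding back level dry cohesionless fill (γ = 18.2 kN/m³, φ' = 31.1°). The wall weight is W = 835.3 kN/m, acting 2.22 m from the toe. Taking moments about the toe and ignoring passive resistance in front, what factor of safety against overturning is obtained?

K_a = tan²(45° − 31.1°/2) = 0.3188.
P_a = ½K_aγH² = 0.5×0.3188×18.2×7.7² = 172.0 kN/m, acting at H/3 = 2.567 m above the base.
Overturning moment M_o = P_a × H/3 = 172.0 × 2.567 = 441.5.
Resisting moment M_r = W × 2.22 = 835.3 × 2.22 = 1854.
FS_overturning = M_r/M_o = 1854/441.5 = 4.200.

4.20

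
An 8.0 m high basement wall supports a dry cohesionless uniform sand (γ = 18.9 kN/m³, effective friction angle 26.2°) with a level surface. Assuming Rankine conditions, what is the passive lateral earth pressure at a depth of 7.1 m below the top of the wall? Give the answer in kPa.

346 kPa

K_p = (1 + sin φ)/(1 − sin φ) = 2.581.
σ_h = K_p γ z = 2.581 × 18.9 × 7.1 = 346.4 kPa.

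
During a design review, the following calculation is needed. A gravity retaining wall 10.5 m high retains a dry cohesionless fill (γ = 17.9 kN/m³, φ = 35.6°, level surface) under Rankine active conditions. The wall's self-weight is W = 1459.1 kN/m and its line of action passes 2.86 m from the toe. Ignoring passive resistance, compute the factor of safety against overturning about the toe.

K_a = tan²(45° − 35.6°/2) = 0.2641.
P_a = ½K_aγH² = 0.5×0.2641×17.9×10.5² = 260.6 kN/m, acting at H/3 = 3.500 m above the base.
Overturning moment M_o = P_a × H/3 = 260.6 × 3.500 = 912.2.
Resisting moment M_r = W × 2.86 = 1459.1 × 2.86 = 4173.
FS_overturning = M_r/M_o = 4173/912.2 = 4.575.

4.57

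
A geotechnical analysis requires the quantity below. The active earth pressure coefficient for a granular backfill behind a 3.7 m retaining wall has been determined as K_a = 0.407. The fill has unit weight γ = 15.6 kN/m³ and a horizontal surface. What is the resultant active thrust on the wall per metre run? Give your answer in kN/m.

P = ½ K_a γ H² = 0.5 × 0.407 × 15.6 × 3.7² = 43.46 kN/m.

43.5 kN/m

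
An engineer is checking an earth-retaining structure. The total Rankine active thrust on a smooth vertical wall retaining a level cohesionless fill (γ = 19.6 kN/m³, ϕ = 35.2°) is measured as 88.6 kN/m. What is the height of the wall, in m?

K_a = 0.2687. P_a = ½ K_a γ H² ⇒ H = √(2P_a/(K_a γ)).
H = √(2×88.6/(0.2687×19.6)) = 5.801 m.

5.80 m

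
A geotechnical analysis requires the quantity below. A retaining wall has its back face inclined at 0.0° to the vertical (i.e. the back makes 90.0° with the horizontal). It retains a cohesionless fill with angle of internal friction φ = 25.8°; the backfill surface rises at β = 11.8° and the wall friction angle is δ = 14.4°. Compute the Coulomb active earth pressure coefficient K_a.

0.423

K_a = sin²(α+φ) / [sin²α · sin(α−δ) · (1 + √{sin(φ+δ)sin(φ−β) / (sin(α−δ)sin(α+β))})²].
With α = 90.0°, φ = 25.8°, δ = 14.4°, β = 11.8°: K_a = 0.4234.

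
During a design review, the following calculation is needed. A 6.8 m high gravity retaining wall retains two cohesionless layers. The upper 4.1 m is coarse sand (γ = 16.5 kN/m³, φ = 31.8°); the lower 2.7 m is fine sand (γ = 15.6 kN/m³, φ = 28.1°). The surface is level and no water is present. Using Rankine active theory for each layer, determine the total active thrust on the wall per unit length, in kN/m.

129 kN/m

K_a1 = tan²(45°−31.8°/2) = 0.3098; K_a2 = tan²(45°−28.1°/2) = 0.3596.
Layer 1: σ at base = K_a1 γ₁ h₁ = 20.96 kPa; P₁ = ½×20.96×4.1 = 42.96.
Layer 2: σ_v at top = γ₁h₁ = 67.65; σ_h top = K_a2×67.65 = 24.33; σ_h base = K_a2×(67.65+15.6×2.7) = 39.47.
P₂ = ½(24.33+39.47)×2.7 = 86.13. Total P_a = 42.96+86.13 = 129.1 kN/m.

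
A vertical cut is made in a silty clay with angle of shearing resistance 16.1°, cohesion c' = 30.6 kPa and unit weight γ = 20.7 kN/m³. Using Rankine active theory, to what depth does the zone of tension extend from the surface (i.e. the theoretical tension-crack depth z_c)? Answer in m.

K_a = tan²(45° − 16.1°/2) = 0.5658; √K_a = 0.7522.
The active pressure is zero where K_a γ z = 2c√K_a, so z_c = 2c/(γ√K_a) = 2×30.6/(20.7×0.7522) = 3.931 m.

3.93 m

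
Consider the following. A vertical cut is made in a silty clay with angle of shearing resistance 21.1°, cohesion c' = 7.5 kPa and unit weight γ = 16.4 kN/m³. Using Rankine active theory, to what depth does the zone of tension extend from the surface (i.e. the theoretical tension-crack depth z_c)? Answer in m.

K_a = tan²(45° − 21.1°/2) = 0.4706; √K_a = 0.6860.
The active pressure is zero where K_a γ z = 2c√K_a, so z_c = 2c/(γ√K_a) = 2×7.5/(16.4×0.6860) = 1.333 m.

1.33 m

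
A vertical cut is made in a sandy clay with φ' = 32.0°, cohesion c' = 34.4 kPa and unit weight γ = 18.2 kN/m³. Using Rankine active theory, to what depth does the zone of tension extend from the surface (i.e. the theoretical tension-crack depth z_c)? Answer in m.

K_a = tan²(45° − 32.0°/2) = 0.3073; √K_a = 0.5543.
The active pressure is zero where K_a γ z = 2c√K_a, so z_c = 2c/(γ√K_a) = 2×34.4/(18.2×0.5543) = 6.820 m.

6.82 m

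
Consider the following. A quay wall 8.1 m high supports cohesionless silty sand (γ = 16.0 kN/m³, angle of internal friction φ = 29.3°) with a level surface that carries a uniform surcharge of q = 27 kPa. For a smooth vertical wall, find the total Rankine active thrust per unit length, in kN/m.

K_a = tan²(45° − φ/2) = 0.3428.
Soil triangle: ½ K_a γ H² = 0.5×0.3428×16.0×8.1² = 179.9 kN/m.
Surcharge rectangle: K_a q H = 0.3428×27×8.1 = 74.98 kN/m.
Total = 179.9 + 74.98 = 254.9 kN/m.

255 kN/m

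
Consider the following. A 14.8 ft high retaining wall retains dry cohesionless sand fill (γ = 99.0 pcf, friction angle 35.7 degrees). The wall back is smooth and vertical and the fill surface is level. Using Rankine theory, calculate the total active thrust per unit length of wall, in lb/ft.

K_a = tan²(45° − φ/2) = 0.2630.
P_a = ½ K_a γ H² = 0.5 × 0.2630 × 99.0 × 14.8² = 2851 lb/ft.

2850 lb/ft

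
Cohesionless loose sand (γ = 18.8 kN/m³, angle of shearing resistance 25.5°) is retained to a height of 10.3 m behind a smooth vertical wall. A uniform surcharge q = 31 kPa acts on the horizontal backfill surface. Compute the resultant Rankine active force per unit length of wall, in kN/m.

K_a = tan²(45° − φ/2) = 0.3981.
Soil triangle: ½ K_a γ H² = 0.5×0.3981×18.8×10.3² = 397.0 kN/m.
Surcharge rectangle: K_a q H = 0.3981×31×10.3 = 127.1 kN/m.
Total = 397.0 + 127.1 = 524.1 kN/m.

524 kN/m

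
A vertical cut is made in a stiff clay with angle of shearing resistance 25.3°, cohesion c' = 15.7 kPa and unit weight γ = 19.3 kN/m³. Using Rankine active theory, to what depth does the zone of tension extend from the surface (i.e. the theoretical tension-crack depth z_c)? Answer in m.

2.57 m

K_a = tan²(45° − 25.3°/2) = 0.4012; √K_a = 0.6334.
The active pressure is zero where K_a γ z = 2c√K_a, so z_c = 2c/(γ√K_a) = 2×15.7/(19.3×0.6334) = 2.569 m.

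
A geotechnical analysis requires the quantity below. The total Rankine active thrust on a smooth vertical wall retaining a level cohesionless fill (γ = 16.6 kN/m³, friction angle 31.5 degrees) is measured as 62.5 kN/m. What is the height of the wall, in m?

K_a = 0.3136. P_a = ½ K_a γ H² ⇒ H = √(2P_a/(K_a γ)).
H = √(2×62.5/(0.3136×16.6)) = 4.900 m.

4.90 m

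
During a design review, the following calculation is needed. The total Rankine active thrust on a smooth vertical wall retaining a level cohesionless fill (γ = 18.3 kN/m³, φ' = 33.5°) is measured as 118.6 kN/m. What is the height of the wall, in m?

K_a = 0.2887. P_a = ½ K_a γ H² ⇒ H = √(2P_a/(K_a γ)).
H = √(2×118.6/(0.2887×18.3)) = 6.700 m.

6.70 m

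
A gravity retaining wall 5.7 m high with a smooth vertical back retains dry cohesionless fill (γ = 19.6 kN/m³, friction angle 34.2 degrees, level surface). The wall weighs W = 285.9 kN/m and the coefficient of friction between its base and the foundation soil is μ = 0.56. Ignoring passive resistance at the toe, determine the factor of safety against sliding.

K_a = tan²(45° − 34.2°/2) = 0.2803.
P_a = ½K_aγH² = 0.5×0.2803×19.6×5.7² = 89.26 kN/m, acting at H/3 = 1.900 m above the base.
FS_sliding = μW / P_a = 0.56×285.9 / 89.26 = 1.794.

1.79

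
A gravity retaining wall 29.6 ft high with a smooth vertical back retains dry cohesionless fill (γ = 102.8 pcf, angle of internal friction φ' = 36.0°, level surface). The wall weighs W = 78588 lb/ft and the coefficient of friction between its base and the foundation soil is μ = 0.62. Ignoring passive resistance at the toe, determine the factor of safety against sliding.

K_a = tan²(45° − 36.0°/2) = 0.2596.
P_a = ½K_aγH² = 0.5×0.2596×102.8×29.6² = 11690 lb/ft, acting at H/3 = 9.867 ft above the base.
FS_sliding = μW / P_a = 0.62×78588 / 11690 = 4.167.

4.17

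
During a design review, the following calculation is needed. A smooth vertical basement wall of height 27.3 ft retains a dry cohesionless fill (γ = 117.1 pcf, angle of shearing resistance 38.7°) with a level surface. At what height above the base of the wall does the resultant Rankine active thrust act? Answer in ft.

9.10 ft

K_a = 0.2306.
The pressure distribution is triangular, so the resultant acts at H/3 above the base = 27.3/3 = 9.100 ft.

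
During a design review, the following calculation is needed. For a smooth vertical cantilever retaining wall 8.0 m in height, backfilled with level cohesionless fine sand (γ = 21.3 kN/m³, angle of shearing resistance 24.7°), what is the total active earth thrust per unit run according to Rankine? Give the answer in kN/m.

280 kN/m

K_a = tan²(45° − φ/2) = 0.4106.
P_a = ½ K_a γ H² = 0.5 × 0.4106 × 21.3 × 8.0² = 279.8 kN/m.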